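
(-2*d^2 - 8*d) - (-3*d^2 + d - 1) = d^2 - 9*d + 1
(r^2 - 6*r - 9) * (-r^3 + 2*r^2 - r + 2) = -r^5 + 8*r^4 - 4*r^3 - 10*r^2 - 3*r - 18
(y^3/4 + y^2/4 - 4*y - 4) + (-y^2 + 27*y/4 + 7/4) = y^3/4 - 3*y^2/4 + 11*y/4 - 9/4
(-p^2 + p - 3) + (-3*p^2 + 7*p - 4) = -4*p^2 + 8*p - 7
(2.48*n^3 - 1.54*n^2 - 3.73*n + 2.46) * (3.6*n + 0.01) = 8.928*n^4 - 5.5192*n^3 - 13.4434*n^2 + 8.8187*n + 0.0246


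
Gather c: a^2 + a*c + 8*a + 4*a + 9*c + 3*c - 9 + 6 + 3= a^2 + 12*a + c*(a + 12)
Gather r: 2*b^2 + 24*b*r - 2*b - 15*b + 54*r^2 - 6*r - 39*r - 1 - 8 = 2*b^2 - 17*b + 54*r^2 + r*(24*b - 45) - 9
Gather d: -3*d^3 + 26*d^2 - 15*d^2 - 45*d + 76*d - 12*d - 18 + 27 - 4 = -3*d^3 + 11*d^2 + 19*d + 5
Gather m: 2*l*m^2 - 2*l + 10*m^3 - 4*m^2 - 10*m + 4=-2*l + 10*m^3 + m^2*(2*l - 4) - 10*m + 4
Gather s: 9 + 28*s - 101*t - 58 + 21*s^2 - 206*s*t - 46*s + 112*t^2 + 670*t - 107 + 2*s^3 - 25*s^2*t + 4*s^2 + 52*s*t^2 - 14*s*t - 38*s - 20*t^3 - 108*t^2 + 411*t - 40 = 2*s^3 + s^2*(25 - 25*t) + s*(52*t^2 - 220*t - 56) - 20*t^3 + 4*t^2 + 980*t - 196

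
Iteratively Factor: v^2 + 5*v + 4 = (v + 4)*(v + 1)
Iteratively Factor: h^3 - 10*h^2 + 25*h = (h)*(h^2 - 10*h + 25) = h*(h - 5)*(h - 5)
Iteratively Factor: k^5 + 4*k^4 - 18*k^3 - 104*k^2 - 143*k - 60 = (k - 5)*(k^4 + 9*k^3 + 27*k^2 + 31*k + 12) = (k - 5)*(k + 4)*(k^3 + 5*k^2 + 7*k + 3) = (k - 5)*(k + 1)*(k + 4)*(k^2 + 4*k + 3) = (k - 5)*(k + 1)^2*(k + 4)*(k + 3)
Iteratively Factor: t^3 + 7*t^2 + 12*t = (t + 4)*(t^2 + 3*t) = (t + 3)*(t + 4)*(t)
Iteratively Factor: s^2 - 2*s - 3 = (s - 3)*(s + 1)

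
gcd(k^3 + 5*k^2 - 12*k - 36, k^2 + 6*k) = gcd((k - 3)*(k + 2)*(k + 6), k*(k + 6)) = k + 6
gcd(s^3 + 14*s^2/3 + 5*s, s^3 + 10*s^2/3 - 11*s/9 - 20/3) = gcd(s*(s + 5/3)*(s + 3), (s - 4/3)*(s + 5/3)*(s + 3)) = s^2 + 14*s/3 + 5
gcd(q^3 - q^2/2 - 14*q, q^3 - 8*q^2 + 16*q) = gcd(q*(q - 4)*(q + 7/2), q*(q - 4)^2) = q^2 - 4*q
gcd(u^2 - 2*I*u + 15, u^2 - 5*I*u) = u - 5*I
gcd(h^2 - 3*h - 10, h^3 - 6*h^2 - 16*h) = h + 2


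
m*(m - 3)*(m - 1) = m^3 - 4*m^2 + 3*m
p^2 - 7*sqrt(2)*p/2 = p*(p - 7*sqrt(2)/2)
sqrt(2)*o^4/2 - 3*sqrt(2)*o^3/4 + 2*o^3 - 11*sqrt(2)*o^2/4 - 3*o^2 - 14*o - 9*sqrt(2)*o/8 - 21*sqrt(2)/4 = (o - 7/2)*(o + sqrt(2)/2)*(o + 3*sqrt(2)/2)*(sqrt(2)*o/2 + sqrt(2))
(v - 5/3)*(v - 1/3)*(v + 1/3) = v^3 - 5*v^2/3 - v/9 + 5/27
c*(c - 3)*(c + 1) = c^3 - 2*c^2 - 3*c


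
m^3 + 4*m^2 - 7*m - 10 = (m - 2)*(m + 1)*(m + 5)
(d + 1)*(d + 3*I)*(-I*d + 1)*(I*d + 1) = d^4 + d^3 + 3*I*d^3 + d^2 + 3*I*d^2 + d + 3*I*d + 3*I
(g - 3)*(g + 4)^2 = g^3 + 5*g^2 - 8*g - 48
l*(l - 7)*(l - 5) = l^3 - 12*l^2 + 35*l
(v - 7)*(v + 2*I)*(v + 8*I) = v^3 - 7*v^2 + 10*I*v^2 - 16*v - 70*I*v + 112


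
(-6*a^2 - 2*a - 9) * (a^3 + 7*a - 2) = -6*a^5 - 2*a^4 - 51*a^3 - 2*a^2 - 59*a + 18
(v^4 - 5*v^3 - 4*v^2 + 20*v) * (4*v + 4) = 4*v^5 - 16*v^4 - 36*v^3 + 64*v^2 + 80*v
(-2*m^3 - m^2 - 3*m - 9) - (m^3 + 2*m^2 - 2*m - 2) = -3*m^3 - 3*m^2 - m - 7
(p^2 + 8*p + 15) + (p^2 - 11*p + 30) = 2*p^2 - 3*p + 45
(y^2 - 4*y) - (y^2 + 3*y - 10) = 10 - 7*y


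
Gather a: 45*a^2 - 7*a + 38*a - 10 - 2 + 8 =45*a^2 + 31*a - 4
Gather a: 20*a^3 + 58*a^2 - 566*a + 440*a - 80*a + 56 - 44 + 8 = 20*a^3 + 58*a^2 - 206*a + 20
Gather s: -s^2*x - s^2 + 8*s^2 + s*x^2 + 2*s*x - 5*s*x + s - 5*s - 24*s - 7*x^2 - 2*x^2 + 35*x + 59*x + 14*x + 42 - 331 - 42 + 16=s^2*(7 - x) + s*(x^2 - 3*x - 28) - 9*x^2 + 108*x - 315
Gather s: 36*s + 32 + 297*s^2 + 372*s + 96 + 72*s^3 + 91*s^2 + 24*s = 72*s^3 + 388*s^2 + 432*s + 128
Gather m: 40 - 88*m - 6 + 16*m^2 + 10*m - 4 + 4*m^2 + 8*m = 20*m^2 - 70*m + 30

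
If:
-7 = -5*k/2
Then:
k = 14/5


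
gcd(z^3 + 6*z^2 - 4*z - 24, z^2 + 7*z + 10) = z + 2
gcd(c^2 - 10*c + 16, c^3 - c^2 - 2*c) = c - 2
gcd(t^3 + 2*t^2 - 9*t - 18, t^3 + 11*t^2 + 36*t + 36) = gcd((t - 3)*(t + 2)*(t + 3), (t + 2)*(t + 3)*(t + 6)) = t^2 + 5*t + 6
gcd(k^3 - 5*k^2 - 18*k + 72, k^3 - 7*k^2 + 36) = k^2 - 9*k + 18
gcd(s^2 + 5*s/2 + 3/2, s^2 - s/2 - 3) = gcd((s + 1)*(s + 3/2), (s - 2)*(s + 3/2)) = s + 3/2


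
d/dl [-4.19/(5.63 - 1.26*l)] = -5.2794/(1.26*l - 5.63)^2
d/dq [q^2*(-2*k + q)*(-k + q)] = q*(4*k^2 - 9*k*q + 4*q^2)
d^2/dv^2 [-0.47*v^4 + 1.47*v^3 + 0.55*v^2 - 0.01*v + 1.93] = -5.64*v^2 + 8.82*v + 1.1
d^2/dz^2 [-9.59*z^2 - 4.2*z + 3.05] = -19.1800000000000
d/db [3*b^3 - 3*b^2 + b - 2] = 9*b^2 - 6*b + 1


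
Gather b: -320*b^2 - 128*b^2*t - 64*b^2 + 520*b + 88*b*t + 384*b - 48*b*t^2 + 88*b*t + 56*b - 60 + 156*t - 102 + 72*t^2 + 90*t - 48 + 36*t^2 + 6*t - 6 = b^2*(-128*t - 384) + b*(-48*t^2 + 176*t + 960) + 108*t^2 + 252*t - 216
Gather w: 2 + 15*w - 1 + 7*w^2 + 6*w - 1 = 7*w^2 + 21*w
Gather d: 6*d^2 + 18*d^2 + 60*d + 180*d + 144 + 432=24*d^2 + 240*d + 576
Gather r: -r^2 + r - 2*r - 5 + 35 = -r^2 - r + 30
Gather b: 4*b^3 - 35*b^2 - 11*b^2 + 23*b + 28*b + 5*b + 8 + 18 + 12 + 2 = 4*b^3 - 46*b^2 + 56*b + 40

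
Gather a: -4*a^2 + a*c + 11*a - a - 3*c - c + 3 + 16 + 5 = -4*a^2 + a*(c + 10) - 4*c + 24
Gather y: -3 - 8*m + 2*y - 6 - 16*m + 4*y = -24*m + 6*y - 9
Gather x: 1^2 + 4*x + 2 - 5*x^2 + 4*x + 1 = -5*x^2 + 8*x + 4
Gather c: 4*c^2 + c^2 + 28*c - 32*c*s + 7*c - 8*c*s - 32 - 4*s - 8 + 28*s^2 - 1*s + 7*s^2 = 5*c^2 + c*(35 - 40*s) + 35*s^2 - 5*s - 40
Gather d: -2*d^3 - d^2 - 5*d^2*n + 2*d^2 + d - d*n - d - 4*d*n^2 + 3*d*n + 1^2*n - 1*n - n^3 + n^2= -2*d^3 + d^2*(1 - 5*n) + d*(-4*n^2 + 2*n) - n^3 + n^2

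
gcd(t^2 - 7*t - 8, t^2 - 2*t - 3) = t + 1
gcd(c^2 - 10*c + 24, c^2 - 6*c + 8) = c - 4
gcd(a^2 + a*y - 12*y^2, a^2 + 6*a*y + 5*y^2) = 1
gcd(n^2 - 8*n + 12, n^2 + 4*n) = 1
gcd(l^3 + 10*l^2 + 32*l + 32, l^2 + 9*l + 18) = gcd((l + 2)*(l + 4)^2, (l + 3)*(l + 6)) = 1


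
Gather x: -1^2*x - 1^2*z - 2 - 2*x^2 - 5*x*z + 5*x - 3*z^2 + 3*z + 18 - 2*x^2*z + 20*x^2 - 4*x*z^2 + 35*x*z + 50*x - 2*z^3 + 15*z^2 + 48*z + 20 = x^2*(18 - 2*z) + x*(-4*z^2 + 30*z + 54) - 2*z^3 + 12*z^2 + 50*z + 36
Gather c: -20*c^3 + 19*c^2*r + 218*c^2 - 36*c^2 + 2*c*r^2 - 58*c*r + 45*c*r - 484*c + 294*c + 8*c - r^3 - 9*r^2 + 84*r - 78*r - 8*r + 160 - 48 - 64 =-20*c^3 + c^2*(19*r + 182) + c*(2*r^2 - 13*r - 182) - r^3 - 9*r^2 - 2*r + 48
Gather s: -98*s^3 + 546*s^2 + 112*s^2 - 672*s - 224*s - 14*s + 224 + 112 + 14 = -98*s^3 + 658*s^2 - 910*s + 350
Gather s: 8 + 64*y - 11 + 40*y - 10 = 104*y - 13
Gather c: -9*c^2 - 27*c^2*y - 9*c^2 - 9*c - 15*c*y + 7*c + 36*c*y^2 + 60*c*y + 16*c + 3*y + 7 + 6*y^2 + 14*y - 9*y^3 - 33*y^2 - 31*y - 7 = c^2*(-27*y - 18) + c*(36*y^2 + 45*y + 14) - 9*y^3 - 27*y^2 - 14*y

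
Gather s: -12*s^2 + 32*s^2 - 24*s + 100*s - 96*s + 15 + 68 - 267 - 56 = 20*s^2 - 20*s - 240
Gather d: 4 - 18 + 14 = 0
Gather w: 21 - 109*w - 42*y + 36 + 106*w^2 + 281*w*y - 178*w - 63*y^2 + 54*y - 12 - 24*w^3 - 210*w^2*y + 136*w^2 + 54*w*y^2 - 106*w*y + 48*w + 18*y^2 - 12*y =-24*w^3 + w^2*(242 - 210*y) + w*(54*y^2 + 175*y - 239) - 45*y^2 + 45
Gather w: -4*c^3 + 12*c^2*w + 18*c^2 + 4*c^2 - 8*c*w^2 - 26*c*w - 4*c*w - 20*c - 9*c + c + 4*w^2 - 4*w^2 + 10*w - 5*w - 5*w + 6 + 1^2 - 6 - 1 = -4*c^3 + 22*c^2 - 8*c*w^2 - 28*c + w*(12*c^2 - 30*c)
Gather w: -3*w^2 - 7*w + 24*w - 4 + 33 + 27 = -3*w^2 + 17*w + 56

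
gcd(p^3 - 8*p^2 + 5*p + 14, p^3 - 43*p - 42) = p^2 - 6*p - 7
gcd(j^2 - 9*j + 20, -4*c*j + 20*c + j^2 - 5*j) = j - 5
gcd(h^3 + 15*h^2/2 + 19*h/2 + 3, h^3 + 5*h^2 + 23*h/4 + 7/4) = h^2 + 3*h/2 + 1/2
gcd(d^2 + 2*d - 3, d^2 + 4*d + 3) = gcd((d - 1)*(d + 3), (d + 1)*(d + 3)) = d + 3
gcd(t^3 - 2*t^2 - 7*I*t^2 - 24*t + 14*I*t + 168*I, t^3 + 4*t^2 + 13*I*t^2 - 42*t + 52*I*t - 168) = t + 4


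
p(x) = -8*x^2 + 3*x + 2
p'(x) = 3 - 16*x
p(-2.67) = -63.04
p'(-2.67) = 45.72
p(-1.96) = -34.61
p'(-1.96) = 34.36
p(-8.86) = -652.58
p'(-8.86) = 144.76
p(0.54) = 1.29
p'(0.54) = -5.64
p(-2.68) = -63.50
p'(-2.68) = 45.88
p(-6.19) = -323.10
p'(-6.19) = 102.04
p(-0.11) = 1.57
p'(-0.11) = 4.76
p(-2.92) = -74.97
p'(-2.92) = 49.72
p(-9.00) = -673.00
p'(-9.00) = 147.00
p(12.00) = -1114.00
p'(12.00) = -189.00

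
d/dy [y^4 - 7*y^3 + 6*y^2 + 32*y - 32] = 4*y^3 - 21*y^2 + 12*y + 32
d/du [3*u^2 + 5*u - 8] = 6*u + 5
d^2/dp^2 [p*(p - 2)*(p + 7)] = 6*p + 10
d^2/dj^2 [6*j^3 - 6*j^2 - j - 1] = 36*j - 12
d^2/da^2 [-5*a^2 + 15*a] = -10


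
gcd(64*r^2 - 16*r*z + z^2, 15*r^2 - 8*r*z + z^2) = 1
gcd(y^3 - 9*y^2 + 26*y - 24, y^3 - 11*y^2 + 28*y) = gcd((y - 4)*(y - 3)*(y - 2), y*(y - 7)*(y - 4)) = y - 4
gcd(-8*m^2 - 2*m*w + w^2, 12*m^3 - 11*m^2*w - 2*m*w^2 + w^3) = -4*m + w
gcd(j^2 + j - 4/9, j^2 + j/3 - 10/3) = 1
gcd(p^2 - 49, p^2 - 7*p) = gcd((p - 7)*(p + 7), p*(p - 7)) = p - 7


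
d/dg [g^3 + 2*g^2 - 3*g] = 3*g^2 + 4*g - 3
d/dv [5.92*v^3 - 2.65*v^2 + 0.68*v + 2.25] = 17.76*v^2 - 5.3*v + 0.68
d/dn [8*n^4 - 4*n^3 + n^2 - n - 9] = 32*n^3 - 12*n^2 + 2*n - 1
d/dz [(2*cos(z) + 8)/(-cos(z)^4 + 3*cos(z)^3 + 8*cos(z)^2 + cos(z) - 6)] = 2*(-3*(1 - cos(2*z))^2/4 + 113*cos(z)/2 + 19*cos(2*z) - 5*cos(3*z)/2 + 32)*sin(z)/(-cos(z)^4 + 3*cos(z)^3 + 8*cos(z)^2 + cos(z) - 6)^2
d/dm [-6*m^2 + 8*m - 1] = 8 - 12*m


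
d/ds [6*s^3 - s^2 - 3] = 2*s*(9*s - 1)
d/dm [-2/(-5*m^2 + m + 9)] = 2*(1 - 10*m)/(-5*m^2 + m + 9)^2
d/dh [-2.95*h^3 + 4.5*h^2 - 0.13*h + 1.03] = -8.85*h^2 + 9.0*h - 0.13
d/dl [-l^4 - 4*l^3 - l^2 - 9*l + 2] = -4*l^3 - 12*l^2 - 2*l - 9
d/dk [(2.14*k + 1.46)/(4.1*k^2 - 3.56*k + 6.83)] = (-8.774*k^2 - 11.972*k + 19.8138)/(16.81*k^4 - 29.192*k^3 + 68.6796*k^2 - 48.6296*k + 46.6489)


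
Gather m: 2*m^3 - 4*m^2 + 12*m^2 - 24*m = 2*m^3 + 8*m^2 - 24*m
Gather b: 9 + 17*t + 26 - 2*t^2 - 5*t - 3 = -2*t^2 + 12*t + 32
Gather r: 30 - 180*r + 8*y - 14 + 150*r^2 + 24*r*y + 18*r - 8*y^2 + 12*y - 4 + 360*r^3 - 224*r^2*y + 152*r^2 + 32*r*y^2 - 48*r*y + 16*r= 360*r^3 + r^2*(302 - 224*y) + r*(32*y^2 - 24*y - 146) - 8*y^2 + 20*y + 12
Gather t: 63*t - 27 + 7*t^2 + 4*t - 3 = 7*t^2 + 67*t - 30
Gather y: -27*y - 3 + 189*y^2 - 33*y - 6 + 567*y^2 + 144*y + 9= 756*y^2 + 84*y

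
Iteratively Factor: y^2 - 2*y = (y - 2)*(y)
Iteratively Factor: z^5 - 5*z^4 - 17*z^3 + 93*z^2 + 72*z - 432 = (z + 3)*(z^4 - 8*z^3 + 7*z^2 + 72*z - 144) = (z - 4)*(z + 3)*(z^3 - 4*z^2 - 9*z + 36) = (z - 4)^2*(z + 3)*(z^2 - 9) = (z - 4)^2*(z + 3)^2*(z - 3)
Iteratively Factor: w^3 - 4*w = (w - 2)*(w^2 + 2*w) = (w - 2)*(w + 2)*(w)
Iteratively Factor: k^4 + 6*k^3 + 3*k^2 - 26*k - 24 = (k - 2)*(k^3 + 8*k^2 + 19*k + 12) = (k - 2)*(k + 4)*(k^2 + 4*k + 3) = (k - 2)*(k + 1)*(k + 4)*(k + 3)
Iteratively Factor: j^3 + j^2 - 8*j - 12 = (j + 2)*(j^2 - j - 6) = (j - 3)*(j + 2)*(j + 2)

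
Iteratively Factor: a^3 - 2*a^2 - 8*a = (a + 2)*(a^2 - 4*a) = a*(a + 2)*(a - 4)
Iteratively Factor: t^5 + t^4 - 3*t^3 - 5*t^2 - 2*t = (t - 2)*(t^4 + 3*t^3 + 3*t^2 + t) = t*(t - 2)*(t^3 + 3*t^2 + 3*t + 1) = t*(t - 2)*(t + 1)*(t^2 + 2*t + 1) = t*(t - 2)*(t + 1)^2*(t + 1)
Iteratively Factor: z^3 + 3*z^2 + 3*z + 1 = (z + 1)*(z^2 + 2*z + 1) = (z + 1)^2*(z + 1)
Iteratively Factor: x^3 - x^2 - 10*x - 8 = (x - 4)*(x^2 + 3*x + 2) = (x - 4)*(x + 1)*(x + 2)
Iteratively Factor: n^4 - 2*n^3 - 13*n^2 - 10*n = (n + 1)*(n^3 - 3*n^2 - 10*n) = (n + 1)*(n + 2)*(n^2 - 5*n) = (n - 5)*(n + 1)*(n + 2)*(n)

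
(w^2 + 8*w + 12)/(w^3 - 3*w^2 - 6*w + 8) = (w + 6)/(w^2 - 5*w + 4)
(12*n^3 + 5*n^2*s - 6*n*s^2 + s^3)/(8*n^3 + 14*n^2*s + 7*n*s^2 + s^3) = (12*n^2 - 7*n*s + s^2)/(8*n^2 + 6*n*s + s^2)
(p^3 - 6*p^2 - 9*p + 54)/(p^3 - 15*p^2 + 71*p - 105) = (p^2 - 3*p - 18)/(p^2 - 12*p + 35)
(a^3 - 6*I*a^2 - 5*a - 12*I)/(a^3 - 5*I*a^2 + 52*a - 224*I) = (a^2 - 2*I*a + 3)/(a^2 - I*a + 56)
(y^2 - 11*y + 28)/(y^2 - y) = (y^2 - 11*y + 28)/(y*(y - 1))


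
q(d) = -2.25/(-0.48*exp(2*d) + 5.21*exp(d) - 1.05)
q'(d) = -2.25*(0.96*exp(2*d) - 5.21*exp(d))/(-0.48*exp(2*d) + 5.21*exp(d) - 1.05)^2 = (11.7225 - 2.16*exp(d))*exp(d)/(0.48*exp(2*d) - 5.21*exp(d) + 1.05)^2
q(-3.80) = 2.41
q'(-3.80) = 0.30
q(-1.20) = -4.73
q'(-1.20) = 14.74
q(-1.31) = -7.01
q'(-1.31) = 29.20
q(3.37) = 0.01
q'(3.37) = -0.02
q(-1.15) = -4.08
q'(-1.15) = 11.49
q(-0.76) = -1.76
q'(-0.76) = 3.05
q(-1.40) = -10.94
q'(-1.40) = 65.29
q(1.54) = -0.18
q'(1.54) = 0.05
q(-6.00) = 2.17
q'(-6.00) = 0.03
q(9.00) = 0.00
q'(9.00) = 0.00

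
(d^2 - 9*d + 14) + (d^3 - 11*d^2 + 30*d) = d^3 - 10*d^2 + 21*d + 14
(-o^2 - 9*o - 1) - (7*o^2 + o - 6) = -8*o^2 - 10*o + 5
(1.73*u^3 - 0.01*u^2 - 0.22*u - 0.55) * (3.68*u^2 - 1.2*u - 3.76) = 6.3664*u^5 - 2.1128*u^4 - 7.3024*u^3 - 1.7224*u^2 + 1.4872*u + 2.068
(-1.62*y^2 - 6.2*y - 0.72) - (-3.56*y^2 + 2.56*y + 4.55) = 1.94*y^2 - 8.76*y - 5.27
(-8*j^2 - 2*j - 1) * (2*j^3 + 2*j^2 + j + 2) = -16*j^5 - 20*j^4 - 14*j^3 - 20*j^2 - 5*j - 2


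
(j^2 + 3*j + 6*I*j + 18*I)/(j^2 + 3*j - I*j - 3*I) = (j + 6*I)/(j - I)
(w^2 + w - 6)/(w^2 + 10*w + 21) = (w - 2)/(w + 7)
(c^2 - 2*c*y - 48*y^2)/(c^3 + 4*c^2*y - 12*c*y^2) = (-c + 8*y)/(c*(-c + 2*y))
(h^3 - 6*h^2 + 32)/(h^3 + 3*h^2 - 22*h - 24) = (h^2 - 2*h - 8)/(h^2 + 7*h + 6)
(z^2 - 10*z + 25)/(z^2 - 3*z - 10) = (z - 5)/(z + 2)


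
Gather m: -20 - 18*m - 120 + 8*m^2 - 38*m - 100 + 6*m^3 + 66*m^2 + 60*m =6*m^3 + 74*m^2 + 4*m - 240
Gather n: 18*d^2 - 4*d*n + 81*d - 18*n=18*d^2 + 81*d + n*(-4*d - 18)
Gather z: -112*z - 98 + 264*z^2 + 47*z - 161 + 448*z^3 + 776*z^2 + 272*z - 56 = 448*z^3 + 1040*z^2 + 207*z - 315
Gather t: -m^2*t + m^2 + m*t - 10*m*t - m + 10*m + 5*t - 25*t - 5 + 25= m^2 + 9*m + t*(-m^2 - 9*m - 20) + 20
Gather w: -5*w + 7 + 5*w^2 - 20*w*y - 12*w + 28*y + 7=5*w^2 + w*(-20*y - 17) + 28*y + 14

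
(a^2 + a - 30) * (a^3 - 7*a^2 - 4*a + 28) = a^5 - 6*a^4 - 41*a^3 + 234*a^2 + 148*a - 840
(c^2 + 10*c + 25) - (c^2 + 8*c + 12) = 2*c + 13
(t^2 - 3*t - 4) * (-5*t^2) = -5*t^4 + 15*t^3 + 20*t^2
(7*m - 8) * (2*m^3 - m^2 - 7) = 14*m^4 - 23*m^3 + 8*m^2 - 49*m + 56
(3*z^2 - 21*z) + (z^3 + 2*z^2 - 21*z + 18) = z^3 + 5*z^2 - 42*z + 18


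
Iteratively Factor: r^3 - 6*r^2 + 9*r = (r - 3)*(r^2 - 3*r) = r*(r - 3)*(r - 3)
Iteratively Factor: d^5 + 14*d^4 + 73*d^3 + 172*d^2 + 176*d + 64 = (d + 4)*(d^4 + 10*d^3 + 33*d^2 + 40*d + 16) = (d + 1)*(d + 4)*(d^3 + 9*d^2 + 24*d + 16) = (d + 1)*(d + 4)^2*(d^2 + 5*d + 4) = (d + 1)*(d + 4)^3*(d + 1)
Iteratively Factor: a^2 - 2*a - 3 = (a - 3)*(a + 1)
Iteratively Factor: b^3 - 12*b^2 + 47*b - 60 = (b - 3)*(b^2 - 9*b + 20) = (b - 5)*(b - 3)*(b - 4)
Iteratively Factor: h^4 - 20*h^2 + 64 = (h - 4)*(h^3 + 4*h^2 - 4*h - 16) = (h - 4)*(h - 2)*(h^2 + 6*h + 8) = (h - 4)*(h - 2)*(h + 2)*(h + 4)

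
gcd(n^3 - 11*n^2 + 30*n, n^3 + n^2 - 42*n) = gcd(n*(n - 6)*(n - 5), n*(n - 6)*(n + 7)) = n^2 - 6*n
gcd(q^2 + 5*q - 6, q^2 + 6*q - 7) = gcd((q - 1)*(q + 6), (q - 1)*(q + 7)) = q - 1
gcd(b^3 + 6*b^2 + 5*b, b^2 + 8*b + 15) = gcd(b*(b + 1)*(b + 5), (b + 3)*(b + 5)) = b + 5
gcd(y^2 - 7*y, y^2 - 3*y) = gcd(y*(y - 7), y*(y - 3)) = y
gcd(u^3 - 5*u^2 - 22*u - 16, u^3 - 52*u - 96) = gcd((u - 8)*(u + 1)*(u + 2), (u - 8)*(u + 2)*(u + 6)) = u^2 - 6*u - 16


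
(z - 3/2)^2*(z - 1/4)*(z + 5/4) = z^4 - 2*z^3 - 17*z^2/16 + 51*z/16 - 45/64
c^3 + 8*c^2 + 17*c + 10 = (c + 1)*(c + 2)*(c + 5)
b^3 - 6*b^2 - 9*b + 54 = (b - 6)*(b - 3)*(b + 3)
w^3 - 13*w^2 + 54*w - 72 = (w - 6)*(w - 4)*(w - 3)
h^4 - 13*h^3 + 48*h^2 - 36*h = h*(h - 6)^2*(h - 1)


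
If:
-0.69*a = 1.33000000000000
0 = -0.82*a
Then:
No Solution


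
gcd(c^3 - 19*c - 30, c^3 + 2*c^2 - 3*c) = c + 3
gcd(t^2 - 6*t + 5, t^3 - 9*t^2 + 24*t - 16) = t - 1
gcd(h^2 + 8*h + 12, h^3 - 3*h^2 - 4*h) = 1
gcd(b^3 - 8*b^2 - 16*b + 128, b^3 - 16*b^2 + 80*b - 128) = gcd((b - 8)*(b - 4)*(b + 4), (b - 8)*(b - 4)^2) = b^2 - 12*b + 32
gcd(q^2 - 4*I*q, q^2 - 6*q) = q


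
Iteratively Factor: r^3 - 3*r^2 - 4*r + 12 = (r + 2)*(r^2 - 5*r + 6) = (r - 3)*(r + 2)*(r - 2)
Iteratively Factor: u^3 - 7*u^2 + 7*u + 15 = (u - 5)*(u^2 - 2*u - 3) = (u - 5)*(u + 1)*(u - 3)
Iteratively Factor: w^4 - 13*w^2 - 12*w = (w + 1)*(w^3 - w^2 - 12*w) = (w - 4)*(w + 1)*(w^2 + 3*w) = (w - 4)*(w + 1)*(w + 3)*(w)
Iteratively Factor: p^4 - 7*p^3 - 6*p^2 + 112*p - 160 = (p - 2)*(p^3 - 5*p^2 - 16*p + 80) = (p - 2)*(p + 4)*(p^2 - 9*p + 20) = (p - 5)*(p - 2)*(p + 4)*(p - 4)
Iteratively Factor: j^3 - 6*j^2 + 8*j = (j)*(j^2 - 6*j + 8) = j*(j - 2)*(j - 4)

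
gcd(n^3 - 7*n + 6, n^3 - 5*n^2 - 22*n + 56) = n - 2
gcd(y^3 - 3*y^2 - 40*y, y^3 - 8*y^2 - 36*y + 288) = y - 8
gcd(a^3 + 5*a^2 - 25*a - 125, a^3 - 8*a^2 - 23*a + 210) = a + 5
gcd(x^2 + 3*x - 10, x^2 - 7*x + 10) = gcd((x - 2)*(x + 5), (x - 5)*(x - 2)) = x - 2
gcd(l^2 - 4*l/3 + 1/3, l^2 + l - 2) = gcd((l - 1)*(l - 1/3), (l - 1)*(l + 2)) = l - 1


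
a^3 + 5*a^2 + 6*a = a*(a + 2)*(a + 3)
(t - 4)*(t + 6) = t^2 + 2*t - 24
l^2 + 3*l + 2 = (l + 1)*(l + 2)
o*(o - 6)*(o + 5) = o^3 - o^2 - 30*o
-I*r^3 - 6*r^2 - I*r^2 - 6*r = r*(r - 6*I)*(-I*r - I)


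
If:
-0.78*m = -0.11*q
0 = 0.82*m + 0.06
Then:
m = -0.07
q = -0.52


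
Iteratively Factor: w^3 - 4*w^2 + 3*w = (w - 1)*(w^2 - 3*w) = (w - 3)*(w - 1)*(w)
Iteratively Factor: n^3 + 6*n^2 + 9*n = (n + 3)*(n^2 + 3*n) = (n + 3)^2*(n)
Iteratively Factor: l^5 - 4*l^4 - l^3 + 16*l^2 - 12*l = (l)*(l^4 - 4*l^3 - l^2 + 16*l - 12) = l*(l - 2)*(l^3 - 2*l^2 - 5*l + 6) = l*(l - 2)*(l - 1)*(l^2 - l - 6) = l*(l - 2)*(l - 1)*(l + 2)*(l - 3)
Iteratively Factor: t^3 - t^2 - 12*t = (t)*(t^2 - t - 12) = t*(t - 4)*(t + 3)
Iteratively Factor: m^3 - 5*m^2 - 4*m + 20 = (m - 5)*(m^2 - 4) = (m - 5)*(m + 2)*(m - 2)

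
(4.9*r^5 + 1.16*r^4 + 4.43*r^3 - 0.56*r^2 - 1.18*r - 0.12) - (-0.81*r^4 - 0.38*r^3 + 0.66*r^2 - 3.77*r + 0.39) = 4.9*r^5 + 1.97*r^4 + 4.81*r^3 - 1.22*r^2 + 2.59*r - 0.51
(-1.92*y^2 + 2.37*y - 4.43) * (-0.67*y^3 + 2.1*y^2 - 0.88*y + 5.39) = 1.2864*y^5 - 5.6199*y^4 + 9.6347*y^3 - 21.7374*y^2 + 16.6727*y - 23.8777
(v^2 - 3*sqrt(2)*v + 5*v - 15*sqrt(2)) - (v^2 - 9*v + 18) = -3*sqrt(2)*v + 14*v - 15*sqrt(2) - 18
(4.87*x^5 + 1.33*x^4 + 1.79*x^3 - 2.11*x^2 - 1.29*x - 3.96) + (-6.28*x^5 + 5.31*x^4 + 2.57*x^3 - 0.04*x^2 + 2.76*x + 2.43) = -1.41*x^5 + 6.64*x^4 + 4.36*x^3 - 2.15*x^2 + 1.47*x - 1.53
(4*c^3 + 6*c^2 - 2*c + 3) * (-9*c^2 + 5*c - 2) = -36*c^5 - 34*c^4 + 40*c^3 - 49*c^2 + 19*c - 6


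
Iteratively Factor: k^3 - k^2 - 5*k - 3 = (k + 1)*(k^2 - 2*k - 3) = (k - 3)*(k + 1)*(k + 1)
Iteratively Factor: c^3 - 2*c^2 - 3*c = (c - 3)*(c^2 + c) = c*(c - 3)*(c + 1)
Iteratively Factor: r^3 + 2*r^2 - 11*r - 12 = (r + 1)*(r^2 + r - 12) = (r - 3)*(r + 1)*(r + 4)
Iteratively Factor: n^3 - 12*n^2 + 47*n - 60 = (n - 5)*(n^2 - 7*n + 12) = (n - 5)*(n - 3)*(n - 4)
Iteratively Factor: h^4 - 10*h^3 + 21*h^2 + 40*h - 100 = (h - 5)*(h^3 - 5*h^2 - 4*h + 20) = (h - 5)*(h + 2)*(h^2 - 7*h + 10) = (h - 5)*(h - 2)*(h + 2)*(h - 5)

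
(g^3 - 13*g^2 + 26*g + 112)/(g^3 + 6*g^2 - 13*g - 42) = (g^2 - 15*g + 56)/(g^2 + 4*g - 21)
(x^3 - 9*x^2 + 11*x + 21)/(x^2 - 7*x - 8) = (x^2 - 10*x + 21)/(x - 8)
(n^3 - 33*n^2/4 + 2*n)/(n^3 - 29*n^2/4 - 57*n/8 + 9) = 2*n*(4*n - 1)/(8*n^2 + 6*n - 9)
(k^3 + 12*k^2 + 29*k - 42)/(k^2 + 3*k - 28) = (k^2 + 5*k - 6)/(k - 4)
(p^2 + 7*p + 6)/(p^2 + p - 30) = (p + 1)/(p - 5)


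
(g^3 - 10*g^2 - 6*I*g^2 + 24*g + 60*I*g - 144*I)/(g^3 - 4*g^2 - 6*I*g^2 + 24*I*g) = (g - 6)/g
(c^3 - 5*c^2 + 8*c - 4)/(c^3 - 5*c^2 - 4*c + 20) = (c^2 - 3*c + 2)/(c^2 - 3*c - 10)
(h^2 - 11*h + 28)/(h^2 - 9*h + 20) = (h - 7)/(h - 5)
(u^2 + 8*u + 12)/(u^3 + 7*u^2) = (u^2 + 8*u + 12)/(u^2*(u + 7))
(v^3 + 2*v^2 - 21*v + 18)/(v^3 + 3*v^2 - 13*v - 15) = (v^2 + 5*v - 6)/(v^2 + 6*v + 5)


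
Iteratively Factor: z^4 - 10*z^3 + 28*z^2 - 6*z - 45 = (z - 3)*(z^3 - 7*z^2 + 7*z + 15) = (z - 3)^2*(z^2 - 4*z - 5) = (z - 3)^2*(z + 1)*(z - 5)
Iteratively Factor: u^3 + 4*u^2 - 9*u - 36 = (u - 3)*(u^2 + 7*u + 12) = (u - 3)*(u + 4)*(u + 3)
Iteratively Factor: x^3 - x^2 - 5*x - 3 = (x + 1)*(x^2 - 2*x - 3) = (x + 1)^2*(x - 3)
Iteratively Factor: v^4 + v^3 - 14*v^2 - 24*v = (v + 2)*(v^3 - v^2 - 12*v) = (v - 4)*(v + 2)*(v^2 + 3*v) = (v - 4)*(v + 2)*(v + 3)*(v)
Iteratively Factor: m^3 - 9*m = (m + 3)*(m^2 - 3*m) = (m - 3)*(m + 3)*(m)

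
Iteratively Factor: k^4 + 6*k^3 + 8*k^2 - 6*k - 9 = (k + 1)*(k^3 + 5*k^2 + 3*k - 9) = (k - 1)*(k + 1)*(k^2 + 6*k + 9) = (k - 1)*(k + 1)*(k + 3)*(k + 3)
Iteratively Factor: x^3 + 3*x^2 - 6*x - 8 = (x - 2)*(x^2 + 5*x + 4) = (x - 2)*(x + 1)*(x + 4)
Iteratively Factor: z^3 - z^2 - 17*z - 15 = (z + 3)*(z^2 - 4*z - 5) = (z + 1)*(z + 3)*(z - 5)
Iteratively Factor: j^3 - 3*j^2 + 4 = (j + 1)*(j^2 - 4*j + 4) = (j - 2)*(j + 1)*(j - 2)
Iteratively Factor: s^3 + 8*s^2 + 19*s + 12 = (s + 3)*(s^2 + 5*s + 4) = (s + 1)*(s + 3)*(s + 4)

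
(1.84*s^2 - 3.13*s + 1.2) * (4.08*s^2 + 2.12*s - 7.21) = 7.5072*s^4 - 8.8696*s^3 - 15.006*s^2 + 25.1113*s - 8.652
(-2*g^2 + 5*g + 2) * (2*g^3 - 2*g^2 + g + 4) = -4*g^5 + 14*g^4 - 8*g^3 - 7*g^2 + 22*g + 8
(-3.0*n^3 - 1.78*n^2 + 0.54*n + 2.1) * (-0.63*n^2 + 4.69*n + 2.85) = 1.89*n^5 - 12.9486*n^4 - 17.2384*n^3 - 3.8634*n^2 + 11.388*n + 5.985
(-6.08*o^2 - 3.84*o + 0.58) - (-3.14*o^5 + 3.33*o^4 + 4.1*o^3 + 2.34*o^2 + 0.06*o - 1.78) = 3.14*o^5 - 3.33*o^4 - 4.1*o^3 - 8.42*o^2 - 3.9*o + 2.36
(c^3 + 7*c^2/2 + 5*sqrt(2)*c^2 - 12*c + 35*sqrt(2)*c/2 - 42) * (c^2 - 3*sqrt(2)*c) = c^5 + 2*sqrt(2)*c^4 + 7*c^4/2 - 42*c^3 + 7*sqrt(2)*c^3 - 147*c^2 + 36*sqrt(2)*c^2 + 126*sqrt(2)*c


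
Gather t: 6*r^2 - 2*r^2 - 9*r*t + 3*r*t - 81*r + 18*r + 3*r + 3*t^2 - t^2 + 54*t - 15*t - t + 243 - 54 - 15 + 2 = 4*r^2 - 60*r + 2*t^2 + t*(38 - 6*r) + 176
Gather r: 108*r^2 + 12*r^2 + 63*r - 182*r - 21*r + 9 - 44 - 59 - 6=120*r^2 - 140*r - 100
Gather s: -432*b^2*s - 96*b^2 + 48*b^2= -432*b^2*s - 48*b^2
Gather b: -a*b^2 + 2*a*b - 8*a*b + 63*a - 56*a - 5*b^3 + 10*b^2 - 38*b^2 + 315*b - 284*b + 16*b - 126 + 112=7*a - 5*b^3 + b^2*(-a - 28) + b*(47 - 6*a) - 14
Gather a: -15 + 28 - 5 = 8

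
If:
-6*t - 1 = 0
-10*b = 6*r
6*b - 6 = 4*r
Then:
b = 9/19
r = -15/19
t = -1/6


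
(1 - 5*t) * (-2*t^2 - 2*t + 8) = 10*t^3 + 8*t^2 - 42*t + 8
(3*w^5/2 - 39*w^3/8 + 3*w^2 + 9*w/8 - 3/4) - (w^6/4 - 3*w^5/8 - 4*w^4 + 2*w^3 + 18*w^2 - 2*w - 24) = -w^6/4 + 15*w^5/8 + 4*w^4 - 55*w^3/8 - 15*w^2 + 25*w/8 + 93/4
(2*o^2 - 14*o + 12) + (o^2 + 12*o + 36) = 3*o^2 - 2*o + 48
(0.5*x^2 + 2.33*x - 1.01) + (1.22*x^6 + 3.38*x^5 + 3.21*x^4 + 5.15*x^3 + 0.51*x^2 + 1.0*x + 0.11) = 1.22*x^6 + 3.38*x^5 + 3.21*x^4 + 5.15*x^3 + 1.01*x^2 + 3.33*x - 0.9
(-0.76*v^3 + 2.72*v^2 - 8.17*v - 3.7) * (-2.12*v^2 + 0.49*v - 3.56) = 1.6112*v^5 - 6.1388*v^4 + 21.3588*v^3 - 5.8425*v^2 + 27.2722*v + 13.172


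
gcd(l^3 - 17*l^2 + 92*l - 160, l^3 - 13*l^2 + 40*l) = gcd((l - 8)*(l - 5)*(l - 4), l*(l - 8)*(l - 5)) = l^2 - 13*l + 40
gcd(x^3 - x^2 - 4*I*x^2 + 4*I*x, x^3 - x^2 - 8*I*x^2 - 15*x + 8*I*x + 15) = x - 1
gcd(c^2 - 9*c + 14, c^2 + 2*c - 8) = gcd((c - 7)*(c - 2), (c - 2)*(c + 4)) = c - 2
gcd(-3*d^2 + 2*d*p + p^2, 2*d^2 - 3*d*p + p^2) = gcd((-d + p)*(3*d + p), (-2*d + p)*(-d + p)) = -d + p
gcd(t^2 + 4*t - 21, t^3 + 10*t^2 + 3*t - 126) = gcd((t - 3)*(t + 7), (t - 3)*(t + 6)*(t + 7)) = t^2 + 4*t - 21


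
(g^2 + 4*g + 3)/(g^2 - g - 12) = (g + 1)/(g - 4)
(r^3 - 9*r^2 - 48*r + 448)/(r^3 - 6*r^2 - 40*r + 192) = (r^2 - r - 56)/(r^2 + 2*r - 24)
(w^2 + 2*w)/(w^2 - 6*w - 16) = w/(w - 8)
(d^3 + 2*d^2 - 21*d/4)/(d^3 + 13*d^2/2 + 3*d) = (4*d^2 + 8*d - 21)/(2*(2*d^2 + 13*d + 6))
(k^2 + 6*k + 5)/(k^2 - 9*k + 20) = (k^2 + 6*k + 5)/(k^2 - 9*k + 20)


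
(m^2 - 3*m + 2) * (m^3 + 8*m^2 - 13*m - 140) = m^5 + 5*m^4 - 35*m^3 - 85*m^2 + 394*m - 280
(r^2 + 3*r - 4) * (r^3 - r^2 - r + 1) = r^5 + 2*r^4 - 8*r^3 + 2*r^2 + 7*r - 4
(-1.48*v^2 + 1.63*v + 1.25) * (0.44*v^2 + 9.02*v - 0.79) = -0.6512*v^4 - 12.6324*v^3 + 16.4218*v^2 + 9.9873*v - 0.9875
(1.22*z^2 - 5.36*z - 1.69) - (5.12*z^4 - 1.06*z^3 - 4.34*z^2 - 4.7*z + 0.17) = -5.12*z^4 + 1.06*z^3 + 5.56*z^2 - 0.66*z - 1.86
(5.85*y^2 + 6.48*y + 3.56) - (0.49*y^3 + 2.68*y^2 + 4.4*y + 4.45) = -0.49*y^3 + 3.17*y^2 + 2.08*y - 0.89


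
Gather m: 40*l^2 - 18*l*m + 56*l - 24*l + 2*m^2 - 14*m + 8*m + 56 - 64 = 40*l^2 + 32*l + 2*m^2 + m*(-18*l - 6) - 8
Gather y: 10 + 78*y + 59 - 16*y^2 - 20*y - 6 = -16*y^2 + 58*y + 63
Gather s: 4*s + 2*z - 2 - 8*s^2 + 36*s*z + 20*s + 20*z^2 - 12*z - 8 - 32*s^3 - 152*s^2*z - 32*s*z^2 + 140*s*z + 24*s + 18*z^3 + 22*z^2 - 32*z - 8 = -32*s^3 + s^2*(-152*z - 8) + s*(-32*z^2 + 176*z + 48) + 18*z^3 + 42*z^2 - 42*z - 18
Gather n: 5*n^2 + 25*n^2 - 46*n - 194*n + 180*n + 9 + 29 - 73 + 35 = 30*n^2 - 60*n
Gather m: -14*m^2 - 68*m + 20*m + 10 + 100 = -14*m^2 - 48*m + 110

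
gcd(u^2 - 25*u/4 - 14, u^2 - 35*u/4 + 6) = u - 8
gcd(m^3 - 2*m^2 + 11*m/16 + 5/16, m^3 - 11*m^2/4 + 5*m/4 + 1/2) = m^2 - 3*m/4 - 1/4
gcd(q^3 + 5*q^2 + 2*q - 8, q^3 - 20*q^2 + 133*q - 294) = 1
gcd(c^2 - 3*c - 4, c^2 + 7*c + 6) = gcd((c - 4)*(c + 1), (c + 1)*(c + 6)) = c + 1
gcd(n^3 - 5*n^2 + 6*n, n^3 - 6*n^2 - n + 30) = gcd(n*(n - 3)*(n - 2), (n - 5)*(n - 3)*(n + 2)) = n - 3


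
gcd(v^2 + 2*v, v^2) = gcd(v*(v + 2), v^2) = v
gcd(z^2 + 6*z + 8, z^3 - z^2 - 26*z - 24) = z + 4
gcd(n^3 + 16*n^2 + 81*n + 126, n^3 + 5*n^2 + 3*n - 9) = n + 3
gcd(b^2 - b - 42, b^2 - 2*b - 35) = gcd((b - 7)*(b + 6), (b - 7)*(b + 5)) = b - 7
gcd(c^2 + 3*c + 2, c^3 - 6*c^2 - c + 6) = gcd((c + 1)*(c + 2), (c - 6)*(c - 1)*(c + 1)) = c + 1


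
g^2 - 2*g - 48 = (g - 8)*(g + 6)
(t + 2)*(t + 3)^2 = t^3 + 8*t^2 + 21*t + 18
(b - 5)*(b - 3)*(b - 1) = b^3 - 9*b^2 + 23*b - 15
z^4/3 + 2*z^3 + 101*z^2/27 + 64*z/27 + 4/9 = (z/3 + 1)*(z + 1/3)*(z + 2/3)*(z + 2)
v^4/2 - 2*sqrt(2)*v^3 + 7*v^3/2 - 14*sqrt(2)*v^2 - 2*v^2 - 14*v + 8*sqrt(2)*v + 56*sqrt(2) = (v/2 + 1)*(v - 2)*(v + 7)*(v - 4*sqrt(2))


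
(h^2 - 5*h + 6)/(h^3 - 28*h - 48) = (-h^2 + 5*h - 6)/(-h^3 + 28*h + 48)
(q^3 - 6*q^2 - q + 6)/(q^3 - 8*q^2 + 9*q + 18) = (q - 1)/(q - 3)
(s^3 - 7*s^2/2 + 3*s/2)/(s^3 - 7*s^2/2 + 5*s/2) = (2*s^2 - 7*s + 3)/(2*s^2 - 7*s + 5)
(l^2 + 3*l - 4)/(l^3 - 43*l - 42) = (-l^2 - 3*l + 4)/(-l^3 + 43*l + 42)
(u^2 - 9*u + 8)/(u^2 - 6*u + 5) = (u - 8)/(u - 5)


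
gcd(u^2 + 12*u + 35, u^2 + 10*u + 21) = u + 7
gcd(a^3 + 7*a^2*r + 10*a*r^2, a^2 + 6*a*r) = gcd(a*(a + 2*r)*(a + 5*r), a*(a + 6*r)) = a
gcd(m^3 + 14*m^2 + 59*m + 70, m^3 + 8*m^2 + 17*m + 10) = m^2 + 7*m + 10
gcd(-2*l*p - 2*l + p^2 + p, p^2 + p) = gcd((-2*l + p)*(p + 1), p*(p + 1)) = p + 1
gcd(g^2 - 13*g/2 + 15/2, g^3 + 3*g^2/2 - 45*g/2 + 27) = g - 3/2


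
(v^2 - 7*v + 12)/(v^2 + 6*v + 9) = (v^2 - 7*v + 12)/(v^2 + 6*v + 9)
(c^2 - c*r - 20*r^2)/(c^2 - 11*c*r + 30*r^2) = (-c - 4*r)/(-c + 6*r)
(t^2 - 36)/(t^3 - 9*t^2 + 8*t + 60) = (t + 6)/(t^2 - 3*t - 10)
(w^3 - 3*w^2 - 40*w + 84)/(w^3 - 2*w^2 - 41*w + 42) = (w - 2)/(w - 1)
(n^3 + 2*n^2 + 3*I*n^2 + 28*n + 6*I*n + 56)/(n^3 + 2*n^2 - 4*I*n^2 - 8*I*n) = (n + 7*I)/n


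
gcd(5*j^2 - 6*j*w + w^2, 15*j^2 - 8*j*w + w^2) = -5*j + w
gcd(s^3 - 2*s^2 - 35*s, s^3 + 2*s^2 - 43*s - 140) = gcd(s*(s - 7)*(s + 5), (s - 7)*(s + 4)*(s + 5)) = s^2 - 2*s - 35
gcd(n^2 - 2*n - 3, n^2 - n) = 1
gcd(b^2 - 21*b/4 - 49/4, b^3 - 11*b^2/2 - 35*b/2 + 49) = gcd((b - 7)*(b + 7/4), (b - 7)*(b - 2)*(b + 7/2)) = b - 7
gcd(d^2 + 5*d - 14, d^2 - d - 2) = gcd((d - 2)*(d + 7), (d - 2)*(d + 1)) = d - 2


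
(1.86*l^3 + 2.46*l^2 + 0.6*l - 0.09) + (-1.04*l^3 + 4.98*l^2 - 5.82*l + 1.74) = 0.82*l^3 + 7.44*l^2 - 5.22*l + 1.65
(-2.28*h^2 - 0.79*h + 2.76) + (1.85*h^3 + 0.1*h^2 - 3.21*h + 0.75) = 1.85*h^3 - 2.18*h^2 - 4.0*h + 3.51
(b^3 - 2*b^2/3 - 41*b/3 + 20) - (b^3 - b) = -2*b^2/3 - 38*b/3 + 20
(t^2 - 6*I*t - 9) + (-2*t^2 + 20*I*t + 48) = -t^2 + 14*I*t + 39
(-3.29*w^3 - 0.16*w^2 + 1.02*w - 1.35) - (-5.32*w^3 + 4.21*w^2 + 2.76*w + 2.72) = 2.03*w^3 - 4.37*w^2 - 1.74*w - 4.07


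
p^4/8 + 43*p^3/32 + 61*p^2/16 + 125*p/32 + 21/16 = (p/4 + 1/2)*(p/2 + 1/2)*(p + 3/4)*(p + 7)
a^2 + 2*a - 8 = (a - 2)*(a + 4)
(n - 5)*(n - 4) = n^2 - 9*n + 20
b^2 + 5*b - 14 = (b - 2)*(b + 7)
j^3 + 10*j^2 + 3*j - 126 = (j - 3)*(j + 6)*(j + 7)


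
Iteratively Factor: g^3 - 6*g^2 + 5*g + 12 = (g + 1)*(g^2 - 7*g + 12) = (g - 4)*(g + 1)*(g - 3)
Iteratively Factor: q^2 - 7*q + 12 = (q - 4)*(q - 3)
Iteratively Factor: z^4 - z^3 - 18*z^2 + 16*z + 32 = (z - 4)*(z^3 + 3*z^2 - 6*z - 8) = (z - 4)*(z + 1)*(z^2 + 2*z - 8) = (z - 4)*(z - 2)*(z + 1)*(z + 4)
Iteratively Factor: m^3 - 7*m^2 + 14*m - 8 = (m - 2)*(m^2 - 5*m + 4) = (m - 2)*(m - 1)*(m - 4)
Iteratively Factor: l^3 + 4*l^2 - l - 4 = (l + 1)*(l^2 + 3*l - 4) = (l - 1)*(l + 1)*(l + 4)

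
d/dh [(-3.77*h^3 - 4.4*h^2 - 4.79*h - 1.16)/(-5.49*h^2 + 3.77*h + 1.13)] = (20.6973*h^4 - 28.4258*h^3 - 55.6654*h^2 - 22.6808*h - 1.0395)/(30.1401*h^4 - 41.3946*h^3 + 1.8055*h^2 + 8.5202*h + 1.2769)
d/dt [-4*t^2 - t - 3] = -8*t - 1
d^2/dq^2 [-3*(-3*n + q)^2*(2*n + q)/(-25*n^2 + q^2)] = n^2*(12300*n^3 - 9900*n^2*q + 1476*n*q^2 - 132*q^3)/(-15625*n^6 + 1875*n^4*q^2 - 75*n^2*q^4 + q^6)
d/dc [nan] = 0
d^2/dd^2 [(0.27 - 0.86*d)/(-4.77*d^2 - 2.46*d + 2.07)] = ((0.86*d - 0.27)*(9.54*d + 2.46)*(19.08*d + 4.92) - (24.6132*d + 1.6554)*(4.77*d^2 + 2.46*d - 2.07))/(4.77*d^2 + 2.46*d - 2.07)^3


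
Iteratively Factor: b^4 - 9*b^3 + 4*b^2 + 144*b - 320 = (b - 4)*(b^3 - 5*b^2 - 16*b + 80) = (b - 5)*(b - 4)*(b^2 - 16) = (b - 5)*(b - 4)^2*(b + 4)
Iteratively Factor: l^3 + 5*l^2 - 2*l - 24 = (l + 4)*(l^2 + l - 6) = (l + 3)*(l + 4)*(l - 2)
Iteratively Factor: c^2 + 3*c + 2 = (c + 1)*(c + 2)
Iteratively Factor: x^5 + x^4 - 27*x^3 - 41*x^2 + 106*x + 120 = (x - 2)*(x^4 + 3*x^3 - 21*x^2 - 83*x - 60) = (x - 2)*(x + 4)*(x^3 - x^2 - 17*x - 15) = (x - 5)*(x - 2)*(x + 4)*(x^2 + 4*x + 3) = (x - 5)*(x - 2)*(x + 3)*(x + 4)*(x + 1)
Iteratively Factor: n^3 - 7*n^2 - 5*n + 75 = (n + 3)*(n^2 - 10*n + 25) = (n - 5)*(n + 3)*(n - 5)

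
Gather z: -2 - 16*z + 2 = -16*z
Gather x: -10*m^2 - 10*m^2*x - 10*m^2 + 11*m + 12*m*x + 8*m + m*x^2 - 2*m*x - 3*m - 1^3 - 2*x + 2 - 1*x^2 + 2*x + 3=-20*m^2 + 16*m + x^2*(m - 1) + x*(-10*m^2 + 10*m) + 4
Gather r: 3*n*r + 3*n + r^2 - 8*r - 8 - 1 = 3*n + r^2 + r*(3*n - 8) - 9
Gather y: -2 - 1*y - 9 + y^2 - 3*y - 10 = y^2 - 4*y - 21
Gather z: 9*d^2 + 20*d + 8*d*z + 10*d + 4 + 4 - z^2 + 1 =9*d^2 + 8*d*z + 30*d - z^2 + 9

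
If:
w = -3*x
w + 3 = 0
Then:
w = -3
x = 1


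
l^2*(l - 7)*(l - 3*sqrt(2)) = l^4 - 7*l^3 - 3*sqrt(2)*l^3 + 21*sqrt(2)*l^2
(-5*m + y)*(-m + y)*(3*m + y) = 15*m^3 - 13*m^2*y - 3*m*y^2 + y^3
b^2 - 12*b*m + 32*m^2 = (b - 8*m)*(b - 4*m)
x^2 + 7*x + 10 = (x + 2)*(x + 5)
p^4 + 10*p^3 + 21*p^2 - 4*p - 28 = (p - 1)*(p + 2)^2*(p + 7)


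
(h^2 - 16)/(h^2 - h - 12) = (h + 4)/(h + 3)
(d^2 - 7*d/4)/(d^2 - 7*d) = (d - 7/4)/(d - 7)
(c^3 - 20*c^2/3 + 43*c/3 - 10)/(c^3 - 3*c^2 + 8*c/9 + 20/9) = 3*(c - 3)/(3*c + 2)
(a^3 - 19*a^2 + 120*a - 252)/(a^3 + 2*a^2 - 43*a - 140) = (a^2 - 12*a + 36)/(a^2 + 9*a + 20)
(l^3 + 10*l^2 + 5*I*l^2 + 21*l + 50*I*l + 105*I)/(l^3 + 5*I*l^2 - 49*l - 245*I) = (l + 3)/(l - 7)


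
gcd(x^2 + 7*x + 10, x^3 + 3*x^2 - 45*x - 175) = x + 5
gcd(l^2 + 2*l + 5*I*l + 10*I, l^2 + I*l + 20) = l + 5*I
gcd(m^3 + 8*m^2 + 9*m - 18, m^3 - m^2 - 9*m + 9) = m^2 + 2*m - 3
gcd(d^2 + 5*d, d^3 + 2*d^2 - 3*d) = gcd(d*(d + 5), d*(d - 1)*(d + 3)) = d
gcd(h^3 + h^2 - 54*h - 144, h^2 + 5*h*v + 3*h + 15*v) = h + 3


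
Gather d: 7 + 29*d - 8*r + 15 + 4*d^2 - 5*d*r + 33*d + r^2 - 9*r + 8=4*d^2 + d*(62 - 5*r) + r^2 - 17*r + 30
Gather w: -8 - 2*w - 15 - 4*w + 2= -6*w - 21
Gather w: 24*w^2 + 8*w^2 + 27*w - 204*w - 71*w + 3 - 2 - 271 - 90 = 32*w^2 - 248*w - 360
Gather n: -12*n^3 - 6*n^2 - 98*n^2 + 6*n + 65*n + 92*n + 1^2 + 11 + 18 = -12*n^3 - 104*n^2 + 163*n + 30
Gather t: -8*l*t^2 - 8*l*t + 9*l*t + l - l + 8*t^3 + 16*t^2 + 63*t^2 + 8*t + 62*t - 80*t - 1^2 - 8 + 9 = 8*t^3 + t^2*(79 - 8*l) + t*(l - 10)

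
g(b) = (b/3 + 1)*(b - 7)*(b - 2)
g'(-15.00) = 280.67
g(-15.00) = -1496.00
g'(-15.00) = 280.67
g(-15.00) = -1496.00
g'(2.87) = -7.58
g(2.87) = -7.03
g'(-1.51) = 3.99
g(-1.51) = 14.84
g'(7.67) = 23.82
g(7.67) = 13.51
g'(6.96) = 16.27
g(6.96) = -0.66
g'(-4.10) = 28.88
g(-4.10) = -24.83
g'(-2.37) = 10.76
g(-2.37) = 8.60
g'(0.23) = -5.20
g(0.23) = 12.90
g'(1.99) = -8.33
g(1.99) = 0.08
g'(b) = (b/3 + 1)*(b - 7) + (b/3 + 1)*(b - 2) + (b - 7)*(b - 2)/3 = b^2 - 4*b - 13/3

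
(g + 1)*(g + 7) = g^2 + 8*g + 7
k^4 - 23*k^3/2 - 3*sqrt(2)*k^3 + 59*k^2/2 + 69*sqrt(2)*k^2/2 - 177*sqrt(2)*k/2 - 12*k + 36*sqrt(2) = (k - 8)*(k - 3)*(k - 1/2)*(k - 3*sqrt(2))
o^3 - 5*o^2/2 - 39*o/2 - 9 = (o - 6)*(o + 1/2)*(o + 3)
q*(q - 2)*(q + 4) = q^3 + 2*q^2 - 8*q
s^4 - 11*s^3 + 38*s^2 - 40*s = s*(s - 5)*(s - 4)*(s - 2)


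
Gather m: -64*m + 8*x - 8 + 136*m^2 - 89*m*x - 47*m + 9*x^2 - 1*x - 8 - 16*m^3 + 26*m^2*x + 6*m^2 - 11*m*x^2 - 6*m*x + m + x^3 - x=-16*m^3 + m^2*(26*x + 142) + m*(-11*x^2 - 95*x - 110) + x^3 + 9*x^2 + 6*x - 16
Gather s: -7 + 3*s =3*s - 7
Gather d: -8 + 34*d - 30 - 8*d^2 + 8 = -8*d^2 + 34*d - 30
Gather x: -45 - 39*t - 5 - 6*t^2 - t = -6*t^2 - 40*t - 50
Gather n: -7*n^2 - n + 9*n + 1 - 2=-7*n^2 + 8*n - 1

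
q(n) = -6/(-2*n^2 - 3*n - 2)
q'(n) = -6*(4*n + 3)/(-2*n^2 - 3*n - 2)^2 = 6*(-4*n - 3)/(2*n^2 + 3*n + 2)^2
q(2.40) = 0.29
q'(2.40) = -0.18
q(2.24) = 0.32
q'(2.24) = -0.20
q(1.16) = 0.73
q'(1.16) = -0.69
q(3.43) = 0.17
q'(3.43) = -0.08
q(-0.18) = 3.93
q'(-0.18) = -5.88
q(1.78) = 0.44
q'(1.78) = -0.32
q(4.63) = 0.10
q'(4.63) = -0.04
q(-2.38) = 0.97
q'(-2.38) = 1.02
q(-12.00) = 0.02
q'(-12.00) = 0.00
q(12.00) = 0.02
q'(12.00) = 0.00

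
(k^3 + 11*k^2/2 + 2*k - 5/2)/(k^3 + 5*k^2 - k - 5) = (k - 1/2)/(k - 1)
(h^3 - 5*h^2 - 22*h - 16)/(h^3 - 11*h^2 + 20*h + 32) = (h + 2)/(h - 4)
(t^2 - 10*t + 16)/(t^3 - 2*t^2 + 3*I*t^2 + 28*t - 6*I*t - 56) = (t - 8)/(t^2 + 3*I*t + 28)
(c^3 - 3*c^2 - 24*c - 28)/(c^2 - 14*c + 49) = (c^2 + 4*c + 4)/(c - 7)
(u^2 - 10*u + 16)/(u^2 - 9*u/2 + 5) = 2*(u - 8)/(2*u - 5)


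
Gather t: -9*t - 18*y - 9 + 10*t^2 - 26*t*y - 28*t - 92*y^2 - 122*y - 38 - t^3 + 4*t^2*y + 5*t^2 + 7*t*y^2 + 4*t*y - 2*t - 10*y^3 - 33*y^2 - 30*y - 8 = -t^3 + t^2*(4*y + 15) + t*(7*y^2 - 22*y - 39) - 10*y^3 - 125*y^2 - 170*y - 55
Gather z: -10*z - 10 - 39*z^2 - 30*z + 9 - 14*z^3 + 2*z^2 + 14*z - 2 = -14*z^3 - 37*z^2 - 26*z - 3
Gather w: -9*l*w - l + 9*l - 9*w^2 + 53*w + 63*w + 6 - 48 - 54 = 8*l - 9*w^2 + w*(116 - 9*l) - 96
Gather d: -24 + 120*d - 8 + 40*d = 160*d - 32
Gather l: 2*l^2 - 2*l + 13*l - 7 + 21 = 2*l^2 + 11*l + 14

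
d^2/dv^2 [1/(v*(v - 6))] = 2*(v^2 + v*(v - 6) + (v - 6)^2)/(v^3*(v - 6)^3)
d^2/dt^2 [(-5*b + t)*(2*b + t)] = 2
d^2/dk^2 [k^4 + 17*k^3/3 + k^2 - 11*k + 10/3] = 12*k^2 + 34*k + 2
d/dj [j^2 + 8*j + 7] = 2*j + 8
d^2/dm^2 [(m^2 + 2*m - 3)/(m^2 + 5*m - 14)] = 6*(-m^3 + 11*m^2 + 13*m + 73)/(m^6 + 15*m^5 + 33*m^4 - 295*m^3 - 462*m^2 + 2940*m - 2744)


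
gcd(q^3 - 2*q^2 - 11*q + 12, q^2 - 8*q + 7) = q - 1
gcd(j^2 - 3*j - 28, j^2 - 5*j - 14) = j - 7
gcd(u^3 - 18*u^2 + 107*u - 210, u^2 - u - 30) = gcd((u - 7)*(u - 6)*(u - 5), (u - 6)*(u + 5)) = u - 6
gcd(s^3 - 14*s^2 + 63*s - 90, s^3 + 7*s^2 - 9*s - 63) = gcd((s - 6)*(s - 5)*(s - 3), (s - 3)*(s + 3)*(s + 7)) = s - 3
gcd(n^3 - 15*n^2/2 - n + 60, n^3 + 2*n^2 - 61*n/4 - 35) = n^2 - 3*n/2 - 10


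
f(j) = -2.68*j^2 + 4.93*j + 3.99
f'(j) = 4.93 - 5.36*j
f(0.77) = 6.20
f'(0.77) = 0.80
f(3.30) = -8.93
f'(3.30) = -12.76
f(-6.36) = -135.77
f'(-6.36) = 39.02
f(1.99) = 3.19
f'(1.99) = -5.74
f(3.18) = -7.43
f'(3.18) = -12.11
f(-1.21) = -5.90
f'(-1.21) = 11.42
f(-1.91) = -15.20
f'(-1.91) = 15.17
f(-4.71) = -78.68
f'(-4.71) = 30.18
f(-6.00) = -122.07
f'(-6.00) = 37.09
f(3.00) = -5.34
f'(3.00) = -11.15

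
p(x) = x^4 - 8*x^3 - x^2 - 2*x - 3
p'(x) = 4*x^3 - 24*x^2 - 2*x - 2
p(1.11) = -15.88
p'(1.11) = -28.32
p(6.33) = -479.30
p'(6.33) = 38.23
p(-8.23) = 8993.01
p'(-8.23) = -3840.90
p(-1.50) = 29.81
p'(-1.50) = -66.50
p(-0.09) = -2.82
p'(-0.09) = -2.02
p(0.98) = -12.53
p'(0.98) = -23.24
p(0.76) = -8.28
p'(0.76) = -15.63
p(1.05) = -14.25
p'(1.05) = -25.93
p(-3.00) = 291.00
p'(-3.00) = -320.00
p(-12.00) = 34437.00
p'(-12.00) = -10346.00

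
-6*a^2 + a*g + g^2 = (-2*a + g)*(3*a + g)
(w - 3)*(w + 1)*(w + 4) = w^3 + 2*w^2 - 11*w - 12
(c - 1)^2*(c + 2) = c^3 - 3*c + 2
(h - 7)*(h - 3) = h^2 - 10*h + 21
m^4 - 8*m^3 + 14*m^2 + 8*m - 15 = (m - 5)*(m - 3)*(m - 1)*(m + 1)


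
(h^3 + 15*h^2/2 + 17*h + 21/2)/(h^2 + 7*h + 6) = (2*h^2 + 13*h + 21)/(2*(h + 6))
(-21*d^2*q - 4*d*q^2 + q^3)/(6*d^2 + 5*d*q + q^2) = q*(-7*d + q)/(2*d + q)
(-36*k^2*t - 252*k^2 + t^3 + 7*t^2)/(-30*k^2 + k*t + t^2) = (-6*k*t - 42*k + t^2 + 7*t)/(-5*k + t)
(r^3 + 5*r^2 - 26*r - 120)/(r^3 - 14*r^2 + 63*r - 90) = (r^2 + 10*r + 24)/(r^2 - 9*r + 18)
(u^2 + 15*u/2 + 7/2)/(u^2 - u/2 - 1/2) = (u + 7)/(u - 1)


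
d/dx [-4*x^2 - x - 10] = -8*x - 1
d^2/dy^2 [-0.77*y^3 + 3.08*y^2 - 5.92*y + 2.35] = 6.16 - 4.62*y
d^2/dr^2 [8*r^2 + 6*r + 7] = 16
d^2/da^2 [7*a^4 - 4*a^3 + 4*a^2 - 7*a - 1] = 84*a^2 - 24*a + 8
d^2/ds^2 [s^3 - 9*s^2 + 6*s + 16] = 6*s - 18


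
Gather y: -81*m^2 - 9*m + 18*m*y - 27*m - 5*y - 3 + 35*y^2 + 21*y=-81*m^2 - 36*m + 35*y^2 + y*(18*m + 16) - 3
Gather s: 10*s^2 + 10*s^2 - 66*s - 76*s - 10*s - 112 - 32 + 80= 20*s^2 - 152*s - 64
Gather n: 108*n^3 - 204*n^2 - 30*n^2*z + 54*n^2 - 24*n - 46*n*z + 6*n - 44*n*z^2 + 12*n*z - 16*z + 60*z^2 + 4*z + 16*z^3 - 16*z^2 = 108*n^3 + n^2*(-30*z - 150) + n*(-44*z^2 - 34*z - 18) + 16*z^3 + 44*z^2 - 12*z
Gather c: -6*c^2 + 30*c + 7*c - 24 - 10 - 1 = -6*c^2 + 37*c - 35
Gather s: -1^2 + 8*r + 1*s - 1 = 8*r + s - 2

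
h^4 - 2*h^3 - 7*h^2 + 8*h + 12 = (h - 3)*(h - 2)*(h + 1)*(h + 2)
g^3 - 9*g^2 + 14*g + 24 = (g - 6)*(g - 4)*(g + 1)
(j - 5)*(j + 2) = j^2 - 3*j - 10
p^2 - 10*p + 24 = (p - 6)*(p - 4)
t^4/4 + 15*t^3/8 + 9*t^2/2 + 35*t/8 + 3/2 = (t/4 + 1)*(t + 1)^2*(t + 3/2)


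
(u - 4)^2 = u^2 - 8*u + 16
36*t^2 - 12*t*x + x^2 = (-6*t + x)^2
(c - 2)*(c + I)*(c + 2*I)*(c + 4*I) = c^4 - 2*c^3 + 7*I*c^3 - 14*c^2 - 14*I*c^2 + 28*c - 8*I*c + 16*I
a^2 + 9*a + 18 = (a + 3)*(a + 6)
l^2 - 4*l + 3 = (l - 3)*(l - 1)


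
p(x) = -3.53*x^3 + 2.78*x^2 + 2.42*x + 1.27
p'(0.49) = 2.60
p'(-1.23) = -20.44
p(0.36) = 2.34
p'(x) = -10.59*x^2 + 5.56*x + 2.42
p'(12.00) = -1455.82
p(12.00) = -5669.21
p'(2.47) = -48.46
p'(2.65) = -57.21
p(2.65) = -38.49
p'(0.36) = 3.05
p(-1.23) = 9.07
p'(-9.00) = -905.41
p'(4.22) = -162.71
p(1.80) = -5.95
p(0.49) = 2.71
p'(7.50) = -551.57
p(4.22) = -204.29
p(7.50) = -1313.42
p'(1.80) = -21.88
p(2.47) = -28.99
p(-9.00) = 2778.04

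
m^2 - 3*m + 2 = (m - 2)*(m - 1)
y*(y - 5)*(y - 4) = y^3 - 9*y^2 + 20*y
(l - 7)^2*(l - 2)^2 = l^4 - 18*l^3 + 109*l^2 - 252*l + 196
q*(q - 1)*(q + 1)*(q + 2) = q^4 + 2*q^3 - q^2 - 2*q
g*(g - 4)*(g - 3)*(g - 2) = g^4 - 9*g^3 + 26*g^2 - 24*g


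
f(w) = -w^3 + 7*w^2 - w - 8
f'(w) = -3*w^2 + 14*w - 1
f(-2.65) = 62.42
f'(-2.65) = -59.17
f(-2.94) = 80.86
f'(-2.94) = -68.09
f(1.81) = 7.19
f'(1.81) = 14.51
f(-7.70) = 871.26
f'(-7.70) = -286.67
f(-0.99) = 0.82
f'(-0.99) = -17.80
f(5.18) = 35.65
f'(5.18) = -8.98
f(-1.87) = 24.89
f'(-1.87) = -37.67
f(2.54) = 18.23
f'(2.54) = 15.21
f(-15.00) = 4957.00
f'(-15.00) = -886.00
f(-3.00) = 85.00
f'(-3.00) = -70.00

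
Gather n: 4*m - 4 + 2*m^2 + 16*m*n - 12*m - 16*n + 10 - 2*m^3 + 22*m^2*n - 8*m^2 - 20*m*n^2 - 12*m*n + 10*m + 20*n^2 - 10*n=-2*m^3 - 6*m^2 + 2*m + n^2*(20 - 20*m) + n*(22*m^2 + 4*m - 26) + 6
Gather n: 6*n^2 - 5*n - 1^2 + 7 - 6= 6*n^2 - 5*n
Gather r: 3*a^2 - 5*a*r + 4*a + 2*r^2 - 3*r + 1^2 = 3*a^2 + 4*a + 2*r^2 + r*(-5*a - 3) + 1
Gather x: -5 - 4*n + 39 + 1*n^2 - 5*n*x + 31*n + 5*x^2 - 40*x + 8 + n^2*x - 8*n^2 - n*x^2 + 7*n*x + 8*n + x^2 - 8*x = -7*n^2 + 35*n + x^2*(6 - n) + x*(n^2 + 2*n - 48) + 42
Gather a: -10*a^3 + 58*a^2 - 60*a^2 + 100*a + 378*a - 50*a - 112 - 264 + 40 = -10*a^3 - 2*a^2 + 428*a - 336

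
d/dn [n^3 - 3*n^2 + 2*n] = 3*n^2 - 6*n + 2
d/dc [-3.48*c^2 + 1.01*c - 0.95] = 1.01 - 6.96*c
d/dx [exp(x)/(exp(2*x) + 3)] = (3 - exp(2*x))*exp(x)/(exp(4*x) + 6*exp(2*x) + 9)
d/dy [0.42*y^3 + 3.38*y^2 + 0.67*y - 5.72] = 1.26*y^2 + 6.76*y + 0.67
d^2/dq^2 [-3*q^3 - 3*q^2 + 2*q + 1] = -18*q - 6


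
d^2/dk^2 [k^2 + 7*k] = 2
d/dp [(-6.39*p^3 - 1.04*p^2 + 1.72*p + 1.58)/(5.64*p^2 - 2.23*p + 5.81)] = (-36.0396*p^4 + 28.4994*p^3 - 118.7593*p^2 - 29.9072*p + 13.5166)/(31.8096*p^4 - 25.1544*p^3 + 70.5097*p^2 - 25.9126*p + 33.7561)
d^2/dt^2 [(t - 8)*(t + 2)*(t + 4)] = 6*t - 4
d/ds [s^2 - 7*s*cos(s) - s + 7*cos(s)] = 7*s*sin(s) + 2*s - 7*sqrt(2)*sin(s + pi/4) - 1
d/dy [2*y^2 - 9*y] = 4*y - 9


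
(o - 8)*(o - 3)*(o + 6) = o^3 - 5*o^2 - 42*o + 144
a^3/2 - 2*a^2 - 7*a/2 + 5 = (a/2 + 1)*(a - 5)*(a - 1)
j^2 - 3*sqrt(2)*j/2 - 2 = (j - 2*sqrt(2))*(j + sqrt(2)/2)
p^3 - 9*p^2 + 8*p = p*(p - 8)*(p - 1)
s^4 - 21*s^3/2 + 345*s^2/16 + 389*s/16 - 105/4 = (s - 7)*(s - 4)*(s - 3/4)*(s + 5/4)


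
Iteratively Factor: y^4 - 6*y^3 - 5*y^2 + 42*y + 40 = (y + 1)*(y^3 - 7*y^2 + 2*y + 40) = (y - 4)*(y + 1)*(y^2 - 3*y - 10) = (y - 5)*(y - 4)*(y + 1)*(y + 2)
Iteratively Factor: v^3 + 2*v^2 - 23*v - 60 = (v + 4)*(v^2 - 2*v - 15) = (v - 5)*(v + 4)*(v + 3)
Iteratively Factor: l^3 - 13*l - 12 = (l + 3)*(l^2 - 3*l - 4) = (l + 1)*(l + 3)*(l - 4)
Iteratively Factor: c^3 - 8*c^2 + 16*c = (c - 4)*(c^2 - 4*c) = (c - 4)^2*(c)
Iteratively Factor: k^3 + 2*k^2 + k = (k + 1)*(k^2 + k) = (k + 1)^2*(k)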